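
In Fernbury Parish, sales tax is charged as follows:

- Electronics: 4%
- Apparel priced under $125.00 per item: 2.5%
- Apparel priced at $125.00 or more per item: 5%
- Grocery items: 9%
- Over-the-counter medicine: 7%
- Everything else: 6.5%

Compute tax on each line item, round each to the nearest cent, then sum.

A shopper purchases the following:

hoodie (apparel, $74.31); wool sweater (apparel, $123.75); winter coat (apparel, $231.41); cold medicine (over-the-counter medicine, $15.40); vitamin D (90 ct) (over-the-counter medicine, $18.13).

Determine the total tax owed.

$18.87

Hoodie $74.31: apparel, under $125.00 → 2.5% → $1.86
Wool sweater $123.75: apparel, under $125.00 → 2.5% → $3.09
Winter coat $231.41: apparel, $125.00 or more → 5% → $11.57
Cold medicine $15.40: over-the-counter medicine → 7% → $1.08
Vitamin D (90 ct) $18.13: over-the-counter medicine → 7% → $1.27
Total tax = $1.86 + $3.09 + $11.57 + $1.08 + $1.27 = $18.87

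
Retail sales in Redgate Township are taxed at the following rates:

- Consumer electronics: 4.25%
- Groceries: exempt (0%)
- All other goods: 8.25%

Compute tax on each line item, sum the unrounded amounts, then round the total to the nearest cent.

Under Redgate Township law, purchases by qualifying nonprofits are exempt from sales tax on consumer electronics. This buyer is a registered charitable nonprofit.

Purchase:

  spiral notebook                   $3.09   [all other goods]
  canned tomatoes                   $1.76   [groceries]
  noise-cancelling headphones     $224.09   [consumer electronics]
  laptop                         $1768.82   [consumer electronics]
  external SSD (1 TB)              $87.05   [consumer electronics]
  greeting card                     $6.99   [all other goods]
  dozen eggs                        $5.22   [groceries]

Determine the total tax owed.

$0.83

Spiral notebook $3.09: all other goods → 8.25% → $0.254925
Canned tomatoes $1.76: groceries → 0% → $0.00
Noise-cancelling headphones $224.09: consumer electronics, buyer-exempt → 0% → $0.00
Laptop $1768.82: consumer electronics, buyer-exempt → 0% → $0.00
External SSD (1 TB) $87.05: consumer electronics, buyer-exempt → 0% → $0.00
Greeting card $6.99: all other goods → 8.25% → $0.576675
Dozen eggs $5.22: groceries → 0% → $0.00
Unrounded tax sum = $0.8316 → $0.83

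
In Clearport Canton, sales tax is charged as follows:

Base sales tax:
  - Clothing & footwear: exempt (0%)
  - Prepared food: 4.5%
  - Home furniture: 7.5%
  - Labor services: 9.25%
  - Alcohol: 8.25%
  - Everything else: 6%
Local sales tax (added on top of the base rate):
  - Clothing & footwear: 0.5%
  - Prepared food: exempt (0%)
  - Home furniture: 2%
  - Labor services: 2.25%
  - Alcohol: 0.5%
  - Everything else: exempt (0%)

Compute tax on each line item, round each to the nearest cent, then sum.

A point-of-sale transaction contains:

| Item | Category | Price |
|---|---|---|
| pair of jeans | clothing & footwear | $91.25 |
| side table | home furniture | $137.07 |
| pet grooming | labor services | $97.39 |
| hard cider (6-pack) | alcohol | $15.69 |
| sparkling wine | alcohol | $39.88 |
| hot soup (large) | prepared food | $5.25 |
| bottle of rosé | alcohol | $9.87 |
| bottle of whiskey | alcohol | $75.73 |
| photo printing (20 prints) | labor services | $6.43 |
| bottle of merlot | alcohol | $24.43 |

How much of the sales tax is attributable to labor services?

$11.94

Pet grooming $97.39: labor services → 9.25% + 2.25% local = 11.5% → $11.20
Photo printing (20 prints) $6.43: labor services → 9.25% + 2.25% local = 11.5% → $0.74
Tax on labor services = $11.20 + $0.74 = $11.94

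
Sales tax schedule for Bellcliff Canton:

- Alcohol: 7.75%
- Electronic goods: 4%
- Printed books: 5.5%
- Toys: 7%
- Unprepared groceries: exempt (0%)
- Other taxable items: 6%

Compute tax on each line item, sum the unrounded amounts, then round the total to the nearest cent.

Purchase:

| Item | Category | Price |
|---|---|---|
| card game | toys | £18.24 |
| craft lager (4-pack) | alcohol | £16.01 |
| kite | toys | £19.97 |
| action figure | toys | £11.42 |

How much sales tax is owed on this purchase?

£4.71

Card game £18.24: toys → 7% → £1.2768
Craft lager (4-pack) £16.01: alcohol → 7.75% → £1.240775
Kite £19.97: toys → 7% → £1.3979
Action figure £11.42: toys → 7% → £0.7994
Unrounded tax sum = £4.714875 → £4.71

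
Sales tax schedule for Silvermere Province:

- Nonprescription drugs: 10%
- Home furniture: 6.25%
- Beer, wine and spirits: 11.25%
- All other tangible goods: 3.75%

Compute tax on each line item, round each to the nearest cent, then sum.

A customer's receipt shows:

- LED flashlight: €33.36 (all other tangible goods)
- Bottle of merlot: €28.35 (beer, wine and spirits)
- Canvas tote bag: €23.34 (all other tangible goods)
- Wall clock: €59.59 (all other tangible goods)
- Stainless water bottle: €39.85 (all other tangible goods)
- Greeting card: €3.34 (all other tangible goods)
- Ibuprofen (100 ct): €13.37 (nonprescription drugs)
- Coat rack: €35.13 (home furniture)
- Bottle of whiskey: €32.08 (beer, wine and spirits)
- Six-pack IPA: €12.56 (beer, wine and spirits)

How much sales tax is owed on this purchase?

LED flashlight €33.36: all other tangible goods → 3.75% → €1.25
Bottle of merlot €28.35: beer, wine and spirits → 11.25% → €3.19
Canvas tote bag €23.34: all other tangible goods → 3.75% → €0.88
Wall clock €59.59: all other tangible goods → 3.75% → €2.23
Stainless water bottle €39.85: all other tangible goods → 3.75% → €1.49
Greeting card €3.34: all other tangible goods → 3.75% → €0.13
Ibuprofen (100 ct) €13.37: nonprescription drugs → 10% → €1.34
Coat rack €35.13: home furniture → 6.25% → €2.20
Bottle of whiskey €32.08: beer, wine and spirits → 11.25% → €3.61
Six-pack IPA €12.56: beer, wine and spirits → 11.25% → €1.41
Total tax = €1.25 + €3.19 + €0.88 + €2.23 + €1.49 + €0.13 + €1.34 + €2.20 + €3.61 + €1.41 = €17.73

€17.73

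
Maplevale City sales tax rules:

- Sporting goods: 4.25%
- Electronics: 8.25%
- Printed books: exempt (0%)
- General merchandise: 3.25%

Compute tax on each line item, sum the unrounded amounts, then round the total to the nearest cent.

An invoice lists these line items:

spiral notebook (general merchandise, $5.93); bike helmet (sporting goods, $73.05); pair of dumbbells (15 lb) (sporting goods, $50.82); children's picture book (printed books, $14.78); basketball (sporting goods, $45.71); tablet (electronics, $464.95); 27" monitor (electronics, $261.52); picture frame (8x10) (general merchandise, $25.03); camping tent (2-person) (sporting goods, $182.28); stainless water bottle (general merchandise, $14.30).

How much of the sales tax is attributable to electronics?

Tablet $464.95: electronics → 8.25% → $38.358375
27" monitor $261.52: electronics → 8.25% → $21.5754
Tax on electronics: unrounded sum = $59.933775 → $59.93

$59.93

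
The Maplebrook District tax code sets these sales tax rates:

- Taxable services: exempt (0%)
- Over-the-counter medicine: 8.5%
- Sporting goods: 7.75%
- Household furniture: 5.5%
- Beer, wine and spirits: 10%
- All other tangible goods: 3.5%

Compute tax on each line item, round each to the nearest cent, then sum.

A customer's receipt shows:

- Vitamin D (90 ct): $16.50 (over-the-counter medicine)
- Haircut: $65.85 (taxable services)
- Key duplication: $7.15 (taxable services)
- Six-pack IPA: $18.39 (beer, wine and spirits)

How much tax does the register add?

Vitamin D (90 ct) $16.50: over-the-counter medicine → 8.5% → $1.40
Haircut $65.85: taxable services → 0% → $0.00
Key duplication $7.15: taxable services → 0% → $0.00
Six-pack IPA $18.39: beer, wine and spirits → 10% → $1.84
Total tax = $1.40 + $1.84 = $3.24

$3.24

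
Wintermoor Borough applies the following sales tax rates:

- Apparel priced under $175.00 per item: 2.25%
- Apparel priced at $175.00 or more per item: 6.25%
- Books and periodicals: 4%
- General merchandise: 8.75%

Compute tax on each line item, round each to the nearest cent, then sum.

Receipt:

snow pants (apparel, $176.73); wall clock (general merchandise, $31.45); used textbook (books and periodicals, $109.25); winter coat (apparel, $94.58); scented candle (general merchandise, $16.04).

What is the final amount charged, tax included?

$449.75

Snow pants $176.73: apparel, $175.00 or more → 6.25% → $11.05
Wall clock $31.45: general merchandise → 8.75% → $2.75
Used textbook $109.25: books and periodicals → 4% → $4.37
Winter coat $94.58: apparel, under $175.00 → 2.25% → $2.13
Scented candle $16.04: general merchandise → 8.75% → $1.40
Subtotal = $428.05; tax = $21.70; total due = $449.75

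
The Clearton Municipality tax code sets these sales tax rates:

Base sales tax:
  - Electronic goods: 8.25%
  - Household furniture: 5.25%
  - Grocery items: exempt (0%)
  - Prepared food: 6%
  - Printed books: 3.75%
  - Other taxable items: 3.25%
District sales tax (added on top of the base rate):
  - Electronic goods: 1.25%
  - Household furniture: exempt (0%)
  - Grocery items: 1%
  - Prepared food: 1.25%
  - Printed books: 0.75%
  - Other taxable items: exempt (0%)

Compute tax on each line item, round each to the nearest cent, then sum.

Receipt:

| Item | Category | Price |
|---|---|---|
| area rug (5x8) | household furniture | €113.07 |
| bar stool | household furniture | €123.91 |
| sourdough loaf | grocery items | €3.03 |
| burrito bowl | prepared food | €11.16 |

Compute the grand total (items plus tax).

Area rug (5x8) €113.07: household furniture → 5.25% + 0% district = 5.25% → €5.94
Bar stool €123.91: household furniture → 5.25% + 0% district = 5.25% → €6.51
Sourdough loaf €3.03: grocery items → 0% + 1% district = 1% → €0.03
Burrito bowl €11.16: prepared food → 6% + 1.25% district = 7.25% → €0.81
Subtotal = €251.17; tax = €13.29; total due = €264.46

€264.46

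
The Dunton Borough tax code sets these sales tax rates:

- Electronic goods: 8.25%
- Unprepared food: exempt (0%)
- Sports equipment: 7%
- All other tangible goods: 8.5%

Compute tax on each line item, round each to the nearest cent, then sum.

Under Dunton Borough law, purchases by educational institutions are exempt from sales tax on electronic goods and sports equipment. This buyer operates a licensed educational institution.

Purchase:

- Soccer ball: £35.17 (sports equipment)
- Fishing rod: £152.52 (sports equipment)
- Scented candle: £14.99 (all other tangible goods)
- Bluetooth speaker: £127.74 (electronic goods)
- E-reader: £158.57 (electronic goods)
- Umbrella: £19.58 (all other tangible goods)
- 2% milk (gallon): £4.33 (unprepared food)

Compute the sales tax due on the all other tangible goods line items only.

Scented candle £14.99: all other tangible goods → 8.5% → £1.27
Umbrella £19.58: all other tangible goods → 8.5% → £1.66
Tax on all other tangible goods = £1.27 + £1.66 = £2.93

£2.93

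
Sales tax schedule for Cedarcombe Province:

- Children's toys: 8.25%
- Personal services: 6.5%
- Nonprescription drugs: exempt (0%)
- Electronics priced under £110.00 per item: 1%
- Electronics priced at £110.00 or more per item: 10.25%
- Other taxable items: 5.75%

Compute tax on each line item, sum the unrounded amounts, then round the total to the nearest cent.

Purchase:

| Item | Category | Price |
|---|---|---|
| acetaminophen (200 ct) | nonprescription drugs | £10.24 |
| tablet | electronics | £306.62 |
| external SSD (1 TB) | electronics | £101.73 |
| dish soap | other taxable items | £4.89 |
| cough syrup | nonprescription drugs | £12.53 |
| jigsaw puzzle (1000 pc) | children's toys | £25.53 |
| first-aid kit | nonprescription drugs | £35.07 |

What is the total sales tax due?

Acetaminophen (200 ct) £10.24: nonprescription drugs → 0% → £0.00
Tablet £306.62: electronics, £110.00 or more → 10.25% → £31.42855
External SSD (1 TB) £101.73: electronics, under £110.00 → 1% → £1.0173
Dish soap £4.89: other taxable items → 5.75% → £0.281175
Cough syrup £12.53: nonprescription drugs → 0% → £0.00
Jigsaw puzzle (1000 pc) £25.53: children's toys → 8.25% → £2.106225
First-aid kit £35.07: nonprescription drugs → 0% → £0.00
Unrounded tax sum = £34.83325 → £34.83

£34.83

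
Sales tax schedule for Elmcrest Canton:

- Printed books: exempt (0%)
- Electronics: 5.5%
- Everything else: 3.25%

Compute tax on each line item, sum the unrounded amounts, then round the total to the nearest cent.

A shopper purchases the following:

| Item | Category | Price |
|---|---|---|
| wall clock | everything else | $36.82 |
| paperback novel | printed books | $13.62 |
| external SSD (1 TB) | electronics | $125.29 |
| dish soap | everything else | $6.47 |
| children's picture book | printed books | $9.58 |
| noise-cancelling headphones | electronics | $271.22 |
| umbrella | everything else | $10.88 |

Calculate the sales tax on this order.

$23.57

Wall clock $36.82: everything else → 3.25% → $1.19665
Paperback novel $13.62: printed books → 0% → $0.00
External SSD (1 TB) $125.29: electronics → 5.5% → $6.89095
Dish soap $6.47: everything else → 3.25% → $0.210275
Children's picture book $9.58: printed books → 0% → $0.00
Noise-cancelling headphones $271.22: electronics → 5.5% → $14.9171
Umbrella $10.88: everything else → 3.25% → $0.3536
Unrounded tax sum = $23.568575 → $23.57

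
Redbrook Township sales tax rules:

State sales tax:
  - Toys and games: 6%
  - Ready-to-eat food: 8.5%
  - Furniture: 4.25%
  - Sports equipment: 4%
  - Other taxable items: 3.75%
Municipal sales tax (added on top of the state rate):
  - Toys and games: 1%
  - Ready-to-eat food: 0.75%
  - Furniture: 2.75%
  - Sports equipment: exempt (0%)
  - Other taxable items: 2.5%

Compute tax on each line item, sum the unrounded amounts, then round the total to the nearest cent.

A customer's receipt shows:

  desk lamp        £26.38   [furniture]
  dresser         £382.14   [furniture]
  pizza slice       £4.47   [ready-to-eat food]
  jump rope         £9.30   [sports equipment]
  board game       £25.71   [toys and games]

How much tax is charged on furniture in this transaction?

Desk lamp £26.38: furniture → 4.25% + 2.75% municipal = 7% → £1.8466
Dresser £382.14: furniture → 4.25% + 2.75% municipal = 7% → £26.7498
Tax on furniture: unrounded sum = £28.5964 → £28.60

£28.60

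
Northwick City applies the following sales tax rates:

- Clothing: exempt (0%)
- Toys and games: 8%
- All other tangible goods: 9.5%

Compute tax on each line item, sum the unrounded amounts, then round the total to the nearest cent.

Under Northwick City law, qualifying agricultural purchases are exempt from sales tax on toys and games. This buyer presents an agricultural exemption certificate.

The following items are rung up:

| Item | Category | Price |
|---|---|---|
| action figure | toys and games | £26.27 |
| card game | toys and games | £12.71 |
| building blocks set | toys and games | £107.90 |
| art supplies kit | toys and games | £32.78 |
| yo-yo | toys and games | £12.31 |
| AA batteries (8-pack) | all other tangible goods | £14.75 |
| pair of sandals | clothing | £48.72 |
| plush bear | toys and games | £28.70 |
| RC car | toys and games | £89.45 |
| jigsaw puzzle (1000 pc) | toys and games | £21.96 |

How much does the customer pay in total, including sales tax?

Action figure £26.27: toys and games, buyer-exempt → 0% → £0.00
Card game £12.71: toys and games, buyer-exempt → 0% → £0.00
Building blocks set £107.90: toys and games, buyer-exempt → 0% → £0.00
Art supplies kit £32.78: toys and games, buyer-exempt → 0% → £0.00
Yo-yo £12.31: toys and games, buyer-exempt → 0% → £0.00
AA batteries (8-pack) £14.75: all other tangible goods → 9.5% → £1.40125
Pair of sandals £48.72: clothing → 0% → £0.00
Plush bear £28.70: toys and games, buyer-exempt → 0% → £0.00
RC car £89.45: toys and games, buyer-exempt → 0% → £0.00
Jigsaw puzzle (1000 pc) £21.96: toys and games, buyer-exempt → 0% → £0.00
Subtotal = £395.55; unrounded tax = £1.40125 → £1.40; total due = £396.95

£396.95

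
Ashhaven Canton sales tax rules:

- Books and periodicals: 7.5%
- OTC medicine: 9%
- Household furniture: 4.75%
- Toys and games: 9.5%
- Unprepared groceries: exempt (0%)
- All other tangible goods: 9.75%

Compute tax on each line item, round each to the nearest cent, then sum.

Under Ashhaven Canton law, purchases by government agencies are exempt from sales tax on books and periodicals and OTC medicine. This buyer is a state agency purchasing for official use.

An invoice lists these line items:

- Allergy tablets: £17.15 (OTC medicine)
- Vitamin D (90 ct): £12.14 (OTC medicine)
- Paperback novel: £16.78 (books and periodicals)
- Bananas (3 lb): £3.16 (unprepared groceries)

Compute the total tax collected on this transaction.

£0.00

Allergy tablets £17.15: OTC medicine, buyer-exempt → 0% → £0.00
Vitamin D (90 ct) £12.14: OTC medicine, buyer-exempt → 0% → £0.00
Paperback novel £16.78: books and periodicals, buyer-exempt → 0% → £0.00
Bananas (3 lb) £3.16: unprepared groceries → 0% → £0.00
Total tax = £0.00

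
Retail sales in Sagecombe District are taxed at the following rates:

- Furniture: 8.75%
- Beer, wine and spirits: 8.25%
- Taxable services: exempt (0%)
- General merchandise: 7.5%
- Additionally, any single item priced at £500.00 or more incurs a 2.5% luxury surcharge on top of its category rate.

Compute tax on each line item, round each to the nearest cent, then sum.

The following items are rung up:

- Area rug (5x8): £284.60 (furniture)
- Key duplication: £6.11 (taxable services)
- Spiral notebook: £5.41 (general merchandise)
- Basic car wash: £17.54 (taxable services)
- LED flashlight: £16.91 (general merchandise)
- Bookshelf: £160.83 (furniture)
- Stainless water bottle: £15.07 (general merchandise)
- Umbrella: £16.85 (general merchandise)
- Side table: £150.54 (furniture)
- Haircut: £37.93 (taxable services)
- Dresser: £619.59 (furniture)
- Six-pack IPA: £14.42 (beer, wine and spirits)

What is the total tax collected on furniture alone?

£121.84

Area rug (5x8) £284.60: furniture → 8.75% → £24.90
Bookshelf £160.83: furniture → 8.75% → £14.07
Side table £150.54: furniture → 8.75% → £13.17
Dresser £619.59: furniture → 8.75% + 2.5% surcharge = 11.25% → £69.70
Tax on furniture = £24.90 + £14.07 + £13.17 + £69.70 = £121.84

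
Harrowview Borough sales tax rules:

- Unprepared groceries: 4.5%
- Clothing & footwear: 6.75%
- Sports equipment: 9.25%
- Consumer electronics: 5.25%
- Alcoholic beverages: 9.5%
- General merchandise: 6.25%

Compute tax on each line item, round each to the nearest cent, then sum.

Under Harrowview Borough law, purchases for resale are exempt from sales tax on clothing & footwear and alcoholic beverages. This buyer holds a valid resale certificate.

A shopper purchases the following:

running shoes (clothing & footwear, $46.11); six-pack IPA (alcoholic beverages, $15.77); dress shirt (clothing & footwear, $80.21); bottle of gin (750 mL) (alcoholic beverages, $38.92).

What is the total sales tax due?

$0.00

Running shoes $46.11: clothing & footwear, buyer-exempt → 0% → $0.00
Six-pack IPA $15.77: alcoholic beverages, buyer-exempt → 0% → $0.00
Dress shirt $80.21: clothing & footwear, buyer-exempt → 0% → $0.00
Bottle of gin (750 mL) $38.92: alcoholic beverages, buyer-exempt → 0% → $0.00
Total tax = $0.00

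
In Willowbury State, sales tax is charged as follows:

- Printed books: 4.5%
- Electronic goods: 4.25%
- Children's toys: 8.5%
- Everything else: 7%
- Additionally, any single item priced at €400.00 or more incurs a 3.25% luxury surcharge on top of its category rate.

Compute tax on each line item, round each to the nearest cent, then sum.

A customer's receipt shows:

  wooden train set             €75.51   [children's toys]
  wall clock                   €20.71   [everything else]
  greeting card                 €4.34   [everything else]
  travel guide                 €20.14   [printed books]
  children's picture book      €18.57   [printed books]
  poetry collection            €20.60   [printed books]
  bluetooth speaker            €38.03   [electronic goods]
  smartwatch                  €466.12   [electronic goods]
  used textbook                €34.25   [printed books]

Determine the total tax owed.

Wooden train set €75.51: children's toys → 8.5% → €6.42
Wall clock €20.71: everything else → 7% → €1.45
Greeting card €4.34: everything else → 7% → €0.30
Travel guide €20.14: printed books → 4.5% → €0.91
Children's picture book €18.57: printed books → 4.5% → €0.84
Poetry collection €20.60: printed books → 4.5% → €0.93
Bluetooth speaker €38.03: electronic goods → 4.25% → €1.62
Smartwatch €466.12: electronic goods → 4.25% + 3.25% surcharge = 7.5% → €34.96
Used textbook €34.25: printed books → 4.5% → €1.54
Total tax = €6.42 + €1.45 + €0.30 + €0.91 + €0.84 + €0.93 + €1.62 + €34.96 + €1.54 = €48.97

€48.97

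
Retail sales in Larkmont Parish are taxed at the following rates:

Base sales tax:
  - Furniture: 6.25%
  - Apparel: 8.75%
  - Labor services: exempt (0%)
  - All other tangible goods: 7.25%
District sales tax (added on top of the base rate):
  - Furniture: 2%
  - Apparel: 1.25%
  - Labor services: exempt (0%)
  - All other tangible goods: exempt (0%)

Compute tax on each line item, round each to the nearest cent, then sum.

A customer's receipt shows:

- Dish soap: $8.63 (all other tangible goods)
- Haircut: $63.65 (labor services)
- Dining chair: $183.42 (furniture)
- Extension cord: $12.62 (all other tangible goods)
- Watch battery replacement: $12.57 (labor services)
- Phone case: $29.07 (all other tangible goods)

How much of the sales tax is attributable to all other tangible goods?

Dish soap $8.63: all other tangible goods → 7.25% + 0% district = 7.25% → $0.63
Extension cord $12.62: all other tangible goods → 7.25% + 0% district = 7.25% → $0.91
Phone case $29.07: all other tangible goods → 7.25% + 0% district = 7.25% → $2.11
Tax on all other tangible goods = $0.63 + $0.91 + $2.11 = $3.65

$3.65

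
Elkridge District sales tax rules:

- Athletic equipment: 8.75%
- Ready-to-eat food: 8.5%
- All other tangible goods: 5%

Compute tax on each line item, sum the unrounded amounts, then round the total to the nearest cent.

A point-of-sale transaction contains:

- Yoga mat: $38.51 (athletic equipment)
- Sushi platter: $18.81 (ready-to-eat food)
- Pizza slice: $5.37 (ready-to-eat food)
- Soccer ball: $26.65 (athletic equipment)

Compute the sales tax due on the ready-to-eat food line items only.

Sushi platter $18.81: ready-to-eat food → 8.5% → $1.59885
Pizza slice $5.37: ready-to-eat food → 8.5% → $0.45645
Tax on ready-to-eat food: unrounded sum = $2.0553 → $2.06

$2.06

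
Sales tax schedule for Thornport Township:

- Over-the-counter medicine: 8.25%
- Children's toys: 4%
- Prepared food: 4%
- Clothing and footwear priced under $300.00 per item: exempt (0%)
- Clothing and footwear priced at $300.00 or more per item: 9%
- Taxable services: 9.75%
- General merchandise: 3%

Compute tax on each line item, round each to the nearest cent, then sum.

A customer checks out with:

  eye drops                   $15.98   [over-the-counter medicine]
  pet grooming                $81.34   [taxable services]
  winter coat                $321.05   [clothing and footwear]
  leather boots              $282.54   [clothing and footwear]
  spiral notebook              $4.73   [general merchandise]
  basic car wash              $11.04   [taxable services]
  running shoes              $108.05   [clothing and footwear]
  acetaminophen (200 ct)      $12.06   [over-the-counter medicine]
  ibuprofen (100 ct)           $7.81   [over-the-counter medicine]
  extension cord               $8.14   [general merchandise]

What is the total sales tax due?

$41.23

Eye drops $15.98: over-the-counter medicine → 8.25% → $1.32
Pet grooming $81.34: taxable services → 9.75% → $7.93
Winter coat $321.05: clothing and footwear, $300.00 or more → 9% → $28.89
Leather boots $282.54: clothing and footwear, under $300.00 → 0% → $0.00
Spiral notebook $4.73: general merchandise → 3% → $0.14
Basic car wash $11.04: taxable services → 9.75% → $1.08
Running shoes $108.05: clothing and footwear, under $300.00 → 0% → $0.00
Acetaminophen (200 ct) $12.06: over-the-counter medicine → 8.25% → $0.99
Ibuprofen (100 ct) $7.81: over-the-counter medicine → 8.25% → $0.64
Extension cord $8.14: general merchandise → 3% → $0.24
Total tax = $1.32 + $7.93 + $28.89 + $0.14 + $1.08 + $0.99 + $0.64 + $0.24 = $41.23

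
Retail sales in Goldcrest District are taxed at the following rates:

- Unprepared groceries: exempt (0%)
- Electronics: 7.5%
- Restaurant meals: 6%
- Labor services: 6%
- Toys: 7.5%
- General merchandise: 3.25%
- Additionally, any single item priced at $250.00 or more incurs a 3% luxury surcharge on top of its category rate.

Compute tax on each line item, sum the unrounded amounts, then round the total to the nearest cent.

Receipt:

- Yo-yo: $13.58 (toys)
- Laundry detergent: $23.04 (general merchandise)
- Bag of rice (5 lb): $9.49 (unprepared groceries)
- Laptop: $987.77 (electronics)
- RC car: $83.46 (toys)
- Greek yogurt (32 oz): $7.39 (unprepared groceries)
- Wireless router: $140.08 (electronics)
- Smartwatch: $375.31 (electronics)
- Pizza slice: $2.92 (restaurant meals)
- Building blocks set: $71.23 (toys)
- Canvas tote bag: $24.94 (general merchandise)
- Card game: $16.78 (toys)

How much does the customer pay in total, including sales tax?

Yo-yo $13.58: toys → 7.5% → $1.0185
Laundry detergent $23.04: general merchandise → 3.25% → $0.7488
Bag of rice (5 lb) $9.49: unprepared groceries → 0% → $0.00
Laptop $987.77: electronics → 7.5% + 3% surcharge = 10.5% → $103.71585
RC car $83.46: toys → 7.5% → $6.2595
Greek yogurt (32 oz) $7.39: unprepared groceries → 0% → $0.00
Wireless router $140.08: electronics → 7.5% → $10.506
Smartwatch $375.31: electronics → 7.5% + 3% surcharge = 10.5% → $39.40755
Pizza slice $2.92: restaurant meals → 6% → $0.1752
Building blocks set $71.23: toys → 7.5% → $5.34225
Canvas tote bag $24.94: general merchandise → 3.25% → $0.81055
Card game $16.78: toys → 7.5% → $1.2585
Subtotal = $1755.99; unrounded tax = $169.2427 → $169.24; total due = $1925.23

$1925.23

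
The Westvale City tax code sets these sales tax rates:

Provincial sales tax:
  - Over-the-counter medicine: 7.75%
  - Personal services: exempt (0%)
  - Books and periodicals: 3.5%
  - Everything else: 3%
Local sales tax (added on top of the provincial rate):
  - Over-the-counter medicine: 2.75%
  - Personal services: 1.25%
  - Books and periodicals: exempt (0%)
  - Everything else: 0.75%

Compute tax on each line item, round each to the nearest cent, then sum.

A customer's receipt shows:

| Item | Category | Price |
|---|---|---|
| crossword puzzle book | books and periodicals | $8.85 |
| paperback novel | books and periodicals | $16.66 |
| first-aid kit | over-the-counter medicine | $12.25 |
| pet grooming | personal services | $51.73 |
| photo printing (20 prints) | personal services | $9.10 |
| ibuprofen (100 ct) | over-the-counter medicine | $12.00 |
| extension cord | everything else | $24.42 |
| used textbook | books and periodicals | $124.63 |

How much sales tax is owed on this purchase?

$9.48

Crossword puzzle book $8.85: books and periodicals → 3.5% + 0% local = 3.5% → $0.31
Paperback novel $16.66: books and periodicals → 3.5% + 0% local = 3.5% → $0.58
First-aid kit $12.25: over-the-counter medicine → 7.75% + 2.75% local = 10.5% → $1.29
Pet grooming $51.73: personal services → 0% + 1.25% local = 1.25% → $0.65
Photo printing (20 prints) $9.10: personal services → 0% + 1.25% local = 1.25% → $0.11
Ibuprofen (100 ct) $12.00: over-the-counter medicine → 7.75% + 2.75% local = 10.5% → $1.26
Extension cord $24.42: everything else → 3% + 0.75% local = 3.75% → $0.92
Used textbook $124.63: books and periodicals → 3.5% + 0% local = 3.5% → $4.36
Total tax = $0.31 + $0.58 + $1.29 + $0.65 + $0.11 + $1.26 + $0.92 + $4.36 = $9.48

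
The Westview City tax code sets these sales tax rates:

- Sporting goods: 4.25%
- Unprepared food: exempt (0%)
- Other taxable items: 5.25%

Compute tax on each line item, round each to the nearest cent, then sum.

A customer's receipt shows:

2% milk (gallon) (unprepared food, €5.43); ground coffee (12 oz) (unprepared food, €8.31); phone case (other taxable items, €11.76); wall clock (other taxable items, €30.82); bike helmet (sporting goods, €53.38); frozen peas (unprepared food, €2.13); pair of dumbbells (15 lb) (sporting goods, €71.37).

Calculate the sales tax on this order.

2% milk (gallon) €5.43: unprepared food → 0% → €0.00
Ground coffee (12 oz) €8.31: unprepared food → 0% → €0.00
Phone case €11.76: other taxable items → 5.25% → €0.62
Wall clock €30.82: other taxable items → 5.25% → €1.62
Bike helmet €53.38: sporting goods → 4.25% → €2.27
Frozen peas €2.13: unprepared food → 0% → €0.00
Pair of dumbbells (15 lb) €71.37: sporting goods → 4.25% → €3.03
Total tax = €0.62 + €1.62 + €2.27 + €3.03 = €7.54

€7.54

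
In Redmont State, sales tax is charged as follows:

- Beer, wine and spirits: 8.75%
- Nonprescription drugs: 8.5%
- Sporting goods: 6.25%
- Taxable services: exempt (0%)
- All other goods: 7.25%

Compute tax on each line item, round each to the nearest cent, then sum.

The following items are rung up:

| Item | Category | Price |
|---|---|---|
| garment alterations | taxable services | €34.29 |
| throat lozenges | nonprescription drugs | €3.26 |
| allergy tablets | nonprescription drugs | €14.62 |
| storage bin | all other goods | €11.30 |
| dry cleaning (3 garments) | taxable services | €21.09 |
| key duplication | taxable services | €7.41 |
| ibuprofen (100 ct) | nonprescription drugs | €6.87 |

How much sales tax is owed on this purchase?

Garment alterations €34.29: taxable services → 0% → €0.00
Throat lozenges €3.26: nonprescription drugs → 8.5% → €0.28
Allergy tablets €14.62: nonprescription drugs → 8.5% → €1.24
Storage bin €11.30: all other goods → 7.25% → €0.82
Dry cleaning (3 garments) €21.09: taxable services → 0% → €0.00
Key duplication €7.41: taxable services → 0% → €0.00
Ibuprofen (100 ct) €6.87: nonprescription drugs → 8.5% → €0.58
Total tax = €0.28 + €1.24 + €0.82 + €0.58 = €2.92

€2.92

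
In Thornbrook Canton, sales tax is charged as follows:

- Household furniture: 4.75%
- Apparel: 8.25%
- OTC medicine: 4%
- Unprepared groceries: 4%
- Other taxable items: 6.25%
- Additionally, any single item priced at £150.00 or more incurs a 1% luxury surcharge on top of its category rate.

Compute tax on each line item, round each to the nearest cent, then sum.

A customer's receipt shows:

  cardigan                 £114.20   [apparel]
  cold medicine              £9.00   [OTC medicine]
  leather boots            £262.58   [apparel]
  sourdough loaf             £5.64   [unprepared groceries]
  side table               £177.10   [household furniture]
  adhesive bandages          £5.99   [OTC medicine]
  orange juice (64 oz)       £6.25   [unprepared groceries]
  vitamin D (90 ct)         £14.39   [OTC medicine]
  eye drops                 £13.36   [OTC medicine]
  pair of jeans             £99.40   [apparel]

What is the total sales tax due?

£54.28

Cardigan £114.20: apparel → 8.25% → £9.42
Cold medicine £9.00: OTC medicine → 4% → £0.36
Leather boots £262.58: apparel → 8.25% + 1% surcharge = 9.25% → £24.29
Sourdough loaf £5.64: unprepared groceries → 4% → £0.23
Side table £177.10: household furniture → 4.75% + 1% surcharge = 5.75% → £10.18
Adhesive bandages £5.99: OTC medicine → 4% → £0.24
Orange juice (64 oz) £6.25: unprepared groceries → 4% → £0.25
Vitamin D (90 ct) £14.39: OTC medicine → 4% → £0.58
Eye drops £13.36: OTC medicine → 4% → £0.53
Pair of jeans £99.40: apparel → 8.25% → £8.20
Total tax = £9.42 + £0.36 + £24.29 + £0.23 + £10.18 + £0.24 + £0.25 + £0.58 + £0.53 + £8.20 = £54.28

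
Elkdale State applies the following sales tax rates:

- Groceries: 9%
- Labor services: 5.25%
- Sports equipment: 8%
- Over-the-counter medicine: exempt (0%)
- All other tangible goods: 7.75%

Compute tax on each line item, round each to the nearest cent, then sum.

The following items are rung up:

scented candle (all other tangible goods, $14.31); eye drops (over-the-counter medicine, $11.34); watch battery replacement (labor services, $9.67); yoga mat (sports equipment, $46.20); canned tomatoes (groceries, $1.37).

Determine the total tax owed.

$5.44

Scented candle $14.31: all other tangible goods → 7.75% → $1.11
Eye drops $11.34: over-the-counter medicine → 0% → $0.00
Watch battery replacement $9.67: labor services → 5.25% → $0.51
Yoga mat $46.20: sports equipment → 8% → $3.70
Canned tomatoes $1.37: groceries → 9% → $0.12
Total tax = $1.11 + $0.51 + $3.70 + $0.12 = $5.44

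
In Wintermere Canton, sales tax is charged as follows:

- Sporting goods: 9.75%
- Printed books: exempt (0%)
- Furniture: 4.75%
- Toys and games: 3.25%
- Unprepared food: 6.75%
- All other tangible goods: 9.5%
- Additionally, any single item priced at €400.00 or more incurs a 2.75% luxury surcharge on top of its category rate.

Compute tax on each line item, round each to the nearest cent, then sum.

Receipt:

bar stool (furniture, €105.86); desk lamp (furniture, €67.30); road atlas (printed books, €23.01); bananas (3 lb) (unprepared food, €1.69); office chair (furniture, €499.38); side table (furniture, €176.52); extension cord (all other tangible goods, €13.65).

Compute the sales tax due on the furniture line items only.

€54.06

Bar stool €105.86: furniture → 4.75% → €5.03
Desk lamp €67.30: furniture → 4.75% → €3.20
Office chair €499.38: furniture → 4.75% + 2.75% surcharge = 7.5% → €37.45
Side table €176.52: furniture → 4.75% → €8.38
Tax on furniture = €5.03 + €3.20 + €37.45 + €8.38 = €54.06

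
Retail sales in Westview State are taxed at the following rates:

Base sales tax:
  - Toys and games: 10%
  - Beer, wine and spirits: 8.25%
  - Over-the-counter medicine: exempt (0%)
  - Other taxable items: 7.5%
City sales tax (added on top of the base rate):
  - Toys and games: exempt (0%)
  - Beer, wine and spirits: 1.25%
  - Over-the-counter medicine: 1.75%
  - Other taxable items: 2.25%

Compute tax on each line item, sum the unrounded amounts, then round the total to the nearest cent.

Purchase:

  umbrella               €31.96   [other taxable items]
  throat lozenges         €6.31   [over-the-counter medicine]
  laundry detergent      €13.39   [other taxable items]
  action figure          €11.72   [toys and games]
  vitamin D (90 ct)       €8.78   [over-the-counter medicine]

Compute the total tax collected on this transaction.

€5.86

Umbrella €31.96: other taxable items → 7.5% + 2.25% city = 9.75% → €3.1161
Throat lozenges €6.31: over-the-counter medicine → 0% + 1.75% city = 1.75% → €0.110425
Laundry detergent €13.39: other taxable items → 7.5% + 2.25% city = 9.75% → €1.305525
Action figure €11.72: toys and games → 10% + 0% city = 10% → €1.172
Vitamin D (90 ct) €8.78: over-the-counter medicine → 0% + 1.75% city = 1.75% → €0.15365
Unrounded tax sum = €5.8577 → €5.86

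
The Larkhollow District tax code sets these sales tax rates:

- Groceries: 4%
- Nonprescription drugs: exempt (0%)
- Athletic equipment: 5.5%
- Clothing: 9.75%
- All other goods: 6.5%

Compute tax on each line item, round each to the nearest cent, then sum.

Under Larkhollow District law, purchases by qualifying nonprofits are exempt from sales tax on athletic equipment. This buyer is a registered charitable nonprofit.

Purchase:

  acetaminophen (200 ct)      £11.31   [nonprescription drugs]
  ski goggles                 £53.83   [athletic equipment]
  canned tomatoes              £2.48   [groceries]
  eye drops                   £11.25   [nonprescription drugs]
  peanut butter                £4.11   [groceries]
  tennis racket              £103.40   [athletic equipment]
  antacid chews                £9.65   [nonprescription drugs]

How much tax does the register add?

£0.26

Acetaminophen (200 ct) £11.31: nonprescription drugs → 0% → £0.00
Ski goggles £53.83: athletic equipment, buyer-exempt → 0% → £0.00
Canned tomatoes £2.48: groceries → 4% → £0.10
Eye drops £11.25: nonprescription drugs → 0% → £0.00
Peanut butter £4.11: groceries → 4% → £0.16
Tennis racket £103.40: athletic equipment, buyer-exempt → 0% → £0.00
Antacid chews £9.65: nonprescription drugs → 0% → £0.00
Total tax = £0.10 + £0.16 = £0.26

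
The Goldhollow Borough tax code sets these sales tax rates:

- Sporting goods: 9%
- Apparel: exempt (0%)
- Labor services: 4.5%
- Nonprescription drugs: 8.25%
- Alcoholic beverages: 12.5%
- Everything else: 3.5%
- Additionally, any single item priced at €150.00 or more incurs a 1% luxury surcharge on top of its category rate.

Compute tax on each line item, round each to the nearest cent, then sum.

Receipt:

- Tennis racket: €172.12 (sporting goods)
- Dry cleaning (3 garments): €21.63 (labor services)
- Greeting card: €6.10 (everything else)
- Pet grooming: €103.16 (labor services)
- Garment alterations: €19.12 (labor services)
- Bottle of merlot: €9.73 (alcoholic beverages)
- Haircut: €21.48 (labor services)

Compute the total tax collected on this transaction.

€26.08

Tennis racket €172.12: sporting goods → 9% + 1% surcharge = 10% → €17.21
Dry cleaning (3 garments) €21.63: labor services → 4.5% → €0.97
Greeting card €6.10: everything else → 3.5% → €0.21
Pet grooming €103.16: labor services → 4.5% → €4.64
Garment alterations €19.12: labor services → 4.5% → €0.86
Bottle of merlot €9.73: alcoholic beverages → 12.5% → €1.22
Haircut €21.48: labor services → 4.5% → €0.97
Total tax = €17.21 + €0.97 + €0.21 + €4.64 + €0.86 + €1.22 + €0.97 = €26.08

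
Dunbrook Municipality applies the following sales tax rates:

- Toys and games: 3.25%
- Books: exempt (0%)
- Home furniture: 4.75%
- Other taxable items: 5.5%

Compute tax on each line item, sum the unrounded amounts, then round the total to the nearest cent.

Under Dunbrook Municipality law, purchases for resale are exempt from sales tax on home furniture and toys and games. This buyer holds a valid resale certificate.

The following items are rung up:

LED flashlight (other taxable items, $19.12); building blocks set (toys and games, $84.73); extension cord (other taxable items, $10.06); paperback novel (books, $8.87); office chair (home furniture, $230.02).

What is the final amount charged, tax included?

$354.40

LED flashlight $19.12: other taxable items → 5.5% → $1.0516
Building blocks set $84.73: toys and games, buyer-exempt → 0% → $0.00
Extension cord $10.06: other taxable items → 5.5% → $0.5533
Paperback novel $8.87: books → 0% → $0.00
Office chair $230.02: home furniture, buyer-exempt → 0% → $0.00
Subtotal = $352.80; unrounded tax = $1.6049 → $1.60; total due = $354.40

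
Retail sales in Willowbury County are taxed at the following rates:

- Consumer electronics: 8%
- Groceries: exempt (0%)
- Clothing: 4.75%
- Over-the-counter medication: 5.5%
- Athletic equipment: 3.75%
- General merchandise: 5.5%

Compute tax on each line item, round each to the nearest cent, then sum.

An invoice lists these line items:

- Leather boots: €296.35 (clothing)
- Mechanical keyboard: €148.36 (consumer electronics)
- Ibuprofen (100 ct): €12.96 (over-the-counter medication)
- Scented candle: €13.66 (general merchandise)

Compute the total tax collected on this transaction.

€27.41

Leather boots €296.35: clothing → 4.75% → €14.08
Mechanical keyboard €148.36: consumer electronics → 8% → €11.87
Ibuprofen (100 ct) €12.96: over-the-counter medication → 5.5% → €0.71
Scented candle €13.66: general merchandise → 5.5% → €0.75
Total tax = €14.08 + €11.87 + €0.71 + €0.75 = €27.41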